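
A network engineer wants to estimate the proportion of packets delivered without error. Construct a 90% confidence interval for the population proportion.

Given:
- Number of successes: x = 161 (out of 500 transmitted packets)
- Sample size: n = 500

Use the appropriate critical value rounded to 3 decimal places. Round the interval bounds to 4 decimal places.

Sample proportion: p̂ = 161/500 = 0.322000

Check conditions for normal approximation:
  np̂ = 161 ≥ 10 ✓
  n(1-p̂) = 339 ≥ 10 ✓

The sample is large enough, so use a z-interval (normal approximation) for the proportion.

For 90% confidence, z* = 1.645 (from standard normal table)

Standard error: SE = √(p̂(1-p̂)/n) = √(0.322000×0.678000/500) = 0.02089574

Margin of error: E = z* × SE = 1.645 × 0.02089574 = 0.034373

Z-interval: p̂ ± E = 0.322000 ± 0.034373 = (0.287627, 0.356373)

Rounded to 4 decimal places:

(0.2876, 0.3564)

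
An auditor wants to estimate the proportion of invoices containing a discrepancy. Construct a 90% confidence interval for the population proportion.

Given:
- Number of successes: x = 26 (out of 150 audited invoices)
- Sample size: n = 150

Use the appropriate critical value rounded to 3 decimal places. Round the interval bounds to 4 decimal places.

Sample proportion: p̂ = 26/150 = 0.173333

Check conditions for normal approximation:
  np̂ = 26 ≥ 10 ✓
  n(1-p̂) = 124 ≥ 10 ✓

The sample is large enough, so use a z-interval (normal approximation) for the proportion.

For 90% confidence, z* = 1.645 (from standard normal table)

Standard error: SE = √(p̂(1-p̂)/n) = √(0.173333×0.826667/150) = 0.03090727

Margin of error: E = z* × SE = 1.645 × 0.03090727 = 0.050842

Z-interval: p̂ ± E = 0.173333 ± 0.050842 = (0.122491, 0.224176)

Rounded to 4 decimal places:

(0.1225, 0.2242)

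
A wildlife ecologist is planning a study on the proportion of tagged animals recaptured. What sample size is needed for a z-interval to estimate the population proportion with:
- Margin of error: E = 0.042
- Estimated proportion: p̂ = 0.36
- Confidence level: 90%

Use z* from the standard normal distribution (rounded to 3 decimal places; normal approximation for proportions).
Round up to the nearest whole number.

Using z* for proportion z-interval (normal approximation).

For 90% confidence, z* = 1.645 (from standard normal table)

Sample size formula for proportion z-interval: n = z*²p̂(1-p̂)/E²

n = 1.645² × 0.36 × 0.64 / 0.042²
  = 2.706025 × 0.2304 / 0.001764
  = 353.4400

Round up to the nearest whole number: n = 354

354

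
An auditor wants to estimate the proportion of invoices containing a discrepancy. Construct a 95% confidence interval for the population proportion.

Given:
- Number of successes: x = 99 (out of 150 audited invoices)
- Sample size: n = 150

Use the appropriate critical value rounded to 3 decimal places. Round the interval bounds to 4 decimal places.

Sample proportion: p̂ = 99/150 = 0.660000

Check conditions for normal approximation:
  np̂ = 99 ≥ 10 ✓
  n(1-p̂) = 51 ≥ 10 ✓

The sample is large enough, so use a z-interval (normal approximation) for the proportion.

For 95% confidence, z* = 1.96 (from standard normal table)

Standard error: SE = √(p̂(1-p̂)/n) = √(0.660000×0.340000/150) = 0.03867816

Margin of error: E = z* × SE = 1.96 × 0.03867816 = 0.075809

Z-interval: p̂ ± E = 0.660000 ± 0.075809 = (0.584191, 0.735809)

Rounded to 4 decimal places:

(0.5842, 0.7358)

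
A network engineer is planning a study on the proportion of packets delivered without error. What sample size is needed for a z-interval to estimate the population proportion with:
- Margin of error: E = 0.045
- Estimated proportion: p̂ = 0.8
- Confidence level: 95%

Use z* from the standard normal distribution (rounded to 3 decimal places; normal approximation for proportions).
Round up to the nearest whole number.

Using z* for proportion z-interval (normal approximation).

For 95% confidence, z* = 1.96 (from standard normal table)

Sample size formula for proportion z-interval: n = z*²p̂(1-p̂)/E²

n = 1.96² × 0.8 × 0.2 / 0.045²
  = 3.8416 × 0.16 / 0.002025
  = 303.5338

Round up to the nearest whole number: n = 304

304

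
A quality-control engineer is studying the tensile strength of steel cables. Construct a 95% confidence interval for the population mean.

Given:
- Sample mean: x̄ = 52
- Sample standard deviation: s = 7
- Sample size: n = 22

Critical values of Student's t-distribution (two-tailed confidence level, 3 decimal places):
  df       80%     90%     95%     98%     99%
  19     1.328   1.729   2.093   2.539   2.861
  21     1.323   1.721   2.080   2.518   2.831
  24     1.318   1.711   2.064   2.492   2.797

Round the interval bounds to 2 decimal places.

The population standard deviation σ is unknown (only the sample standard deviation s is given), so use a t-interval with df = n - 1 = 22 - 1 = 21.

For 95% confidence with df = 21, t* = 2.080 (from t-table)

Standard error: SE = s/√n = 7/√22 = 1.492405

Margin of error: E = t* × SE = 2.080 × 1.492405 = 3.1042

T-interval: x̄ ± E = 52 ± 3.1042 = (48.8958, 55.1042)

Rounded to 2 decimal places:

(48.90, 55.10)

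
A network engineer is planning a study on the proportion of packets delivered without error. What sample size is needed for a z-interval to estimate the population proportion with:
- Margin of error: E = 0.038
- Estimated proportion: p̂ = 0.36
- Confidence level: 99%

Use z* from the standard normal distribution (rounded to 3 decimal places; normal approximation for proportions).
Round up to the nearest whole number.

Using z* for proportion z-interval (normal approximation).

For 99% confidence, z* = 2.576 (from standard normal table)

Sample size formula for proportion z-interval: n = z*²p̂(1-p̂)/E²

n = 2.576² × 0.36 × 0.64 / 0.038²
  = 6.635776 × 0.2304 / 0.001444
  = 1058.7831

Round up to the nearest whole number: n = 1059

1059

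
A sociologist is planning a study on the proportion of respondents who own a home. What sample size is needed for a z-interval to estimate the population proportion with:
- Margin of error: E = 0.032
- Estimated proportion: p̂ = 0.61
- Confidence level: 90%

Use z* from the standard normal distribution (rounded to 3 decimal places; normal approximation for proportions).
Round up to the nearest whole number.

Using z* for proportion z-interval (normal approximation).

For 90% confidence, z* = 1.645 (from standard normal table)

Sample size formula for proportion z-interval: n = z*²p̂(1-p̂)/E²

n = 1.645² × 0.61 × 0.39 / 0.032²
  = 2.706025 × 0.2379 / 0.001024
  = 628.6751

Round up to the nearest whole number: n = 629

629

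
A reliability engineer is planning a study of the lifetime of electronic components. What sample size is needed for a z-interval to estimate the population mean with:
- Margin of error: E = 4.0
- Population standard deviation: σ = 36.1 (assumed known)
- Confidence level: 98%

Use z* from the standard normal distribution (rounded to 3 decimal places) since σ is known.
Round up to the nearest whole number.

Using z* since population σ is known (z-interval formula).

For 98% confidence, z* = 2.326 (from standard normal table)

Sample size formula for z-interval: n = (z*σ/E)²

n = (2.326 × 36.1 / 4.0)²
  = (20.992150)²
  = 440.6704

Round up to the nearest whole number: n = 441

441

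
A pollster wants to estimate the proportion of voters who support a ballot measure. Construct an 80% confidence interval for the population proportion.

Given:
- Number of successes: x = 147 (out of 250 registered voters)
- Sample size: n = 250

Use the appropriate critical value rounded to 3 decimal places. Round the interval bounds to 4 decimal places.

Sample proportion: p̂ = 147/250 = 0.588000

Check conditions for normal approximation:
  np̂ = 147 ≥ 10 ✓
  n(1-p̂) = 103 ≥ 10 ✓

The sample is large enough, so use a z-interval (normal approximation) for the proportion.

For 80% confidence, z* = 1.282 (from standard normal table)

Standard error: SE = √(p̂(1-p̂)/n) = √(0.588000×0.412000/250) = 0.03112915

Margin of error: E = z* × SE = 1.282 × 0.03112915 = 0.039908

Z-interval: p̂ ± E = 0.588000 ± 0.039908 = (0.548092, 0.627908)

Rounded to 4 decimal places:

(0.5481, 0.6279)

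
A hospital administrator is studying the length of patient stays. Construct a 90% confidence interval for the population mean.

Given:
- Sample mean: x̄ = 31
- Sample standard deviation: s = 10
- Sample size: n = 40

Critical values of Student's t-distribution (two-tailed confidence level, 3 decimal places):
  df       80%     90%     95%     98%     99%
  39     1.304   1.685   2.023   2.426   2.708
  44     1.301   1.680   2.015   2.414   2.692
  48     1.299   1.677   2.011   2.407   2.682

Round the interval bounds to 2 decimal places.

The population standard deviation σ is unknown (only the sample standard deviation s is given), so use a t-interval with df = n - 1 = 40 - 1 = 39.

For 90% confidence with df = 39, t* = 1.685 (from t-table)

Standard error: SE = s/√n = 10/√40 = 1.581139

Margin of error: E = t* × SE = 1.685 × 1.581139 = 2.6642

T-interval: x̄ ± E = 31 ± 2.6642 = (28.3358, 33.6642)

Rounded to 2 decimal places:

(28.34, 33.66)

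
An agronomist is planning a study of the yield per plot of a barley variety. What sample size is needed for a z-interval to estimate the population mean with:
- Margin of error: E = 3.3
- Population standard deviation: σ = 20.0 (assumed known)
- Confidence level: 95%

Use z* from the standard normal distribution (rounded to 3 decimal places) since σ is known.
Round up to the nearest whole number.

Using z* since population σ is known (z-interval formula).

For 95% confidence, z* = 1.96 (from standard normal table)

Sample size formula for z-interval: n = (z*σ/E)²

n = (1.96 × 20.0 / 3.3)²
  = (11.878788)²
  = 141.1056

Round up to the nearest whole number: n = 142

142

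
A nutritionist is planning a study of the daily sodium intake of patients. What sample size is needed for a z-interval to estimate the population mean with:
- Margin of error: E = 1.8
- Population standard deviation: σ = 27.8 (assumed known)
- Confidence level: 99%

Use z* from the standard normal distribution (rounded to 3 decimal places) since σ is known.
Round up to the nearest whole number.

Using z* since population σ is known (z-interval formula).

For 99% confidence, z* = 2.576 (from standard normal table)

Sample size formula for z-interval: n = (z*σ/E)²

n = (2.576 × 27.8 / 1.8)²
  = (39.784889)²
  = 1582.8374

Round up to the nearest whole number: n = 1583

1583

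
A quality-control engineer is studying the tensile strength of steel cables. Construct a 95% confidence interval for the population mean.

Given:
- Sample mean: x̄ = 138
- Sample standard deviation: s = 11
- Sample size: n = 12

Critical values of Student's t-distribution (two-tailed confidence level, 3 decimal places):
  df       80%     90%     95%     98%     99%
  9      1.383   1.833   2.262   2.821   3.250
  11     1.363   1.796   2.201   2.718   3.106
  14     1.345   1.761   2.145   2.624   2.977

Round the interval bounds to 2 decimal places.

The population standard deviation σ is unknown (only the sample standard deviation s is given), so use a t-interval with df = n - 1 = 12 - 1 = 11.

For 95% confidence with df = 11, t* = 2.201 (from t-table)

Standard error: SE = s/√n = 11/√12 = 3.175426

Margin of error: E = t* × SE = 2.201 × 3.175426 = 6.9891

T-interval: x̄ ± E = 138 ± 6.9891 = (131.0109, 144.9891)

Rounded to 2 decimal places:

(131.01, 144.99)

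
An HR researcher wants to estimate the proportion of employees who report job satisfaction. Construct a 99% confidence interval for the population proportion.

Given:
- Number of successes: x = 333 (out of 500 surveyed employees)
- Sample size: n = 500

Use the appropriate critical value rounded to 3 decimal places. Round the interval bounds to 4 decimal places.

Sample proportion: p̂ = 333/500 = 0.666000

Check conditions for normal approximation:
  np̂ = 333 ≥ 10 ✓
  n(1-p̂) = 167 ≥ 10 ✓

The sample is large enough, so use a z-interval (normal approximation) for the proportion.

For 99% confidence, z* = 2.576 (from standard normal table)

Standard error: SE = √(p̂(1-p̂)/n) = √(0.666000×0.334000/500) = 0.02109237

Margin of error: E = z* × SE = 2.576 × 0.02109237 = 0.054334

Z-interval: p̂ ± E = 0.666000 ± 0.054334 = (0.611666, 0.720334)

Rounded to 4 decimal places:

(0.6117, 0.7203)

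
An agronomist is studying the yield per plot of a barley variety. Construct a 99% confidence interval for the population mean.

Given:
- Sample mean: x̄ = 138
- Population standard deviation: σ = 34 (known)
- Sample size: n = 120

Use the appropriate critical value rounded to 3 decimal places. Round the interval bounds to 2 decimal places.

The population standard deviation σ is known, so use a z-interval (standard normal critical value).

For 99% confidence, z* = 2.576 (from standard normal table)

Standard error: SE = σ/√n = 34/√120 = 3.103761

Margin of error: E = z* × SE = 2.576 × 3.103761 = 7.9953

Z-interval: x̄ ± E = 138 ± 7.9953 = (130.0047, 145.9953)

Rounded to 2 decimal places:

(130.00, 146.00)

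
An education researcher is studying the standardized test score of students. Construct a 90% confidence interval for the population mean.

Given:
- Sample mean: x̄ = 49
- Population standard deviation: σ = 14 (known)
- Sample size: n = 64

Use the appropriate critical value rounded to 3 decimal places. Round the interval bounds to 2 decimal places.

The population standard deviation σ is known, so use a z-interval (standard normal critical value).

For 90% confidence, z* = 1.645 (from standard normal table)

Standard error: SE = σ/√n = 14/√64 = 1.750000

Margin of error: E = z* × SE = 1.645 × 1.750000 = 2.8788

Z-interval: x̄ ± E = 49 ± 2.8788 = (46.1213, 51.8787)

Rounded to 2 decimal places:

(46.12, 51.88)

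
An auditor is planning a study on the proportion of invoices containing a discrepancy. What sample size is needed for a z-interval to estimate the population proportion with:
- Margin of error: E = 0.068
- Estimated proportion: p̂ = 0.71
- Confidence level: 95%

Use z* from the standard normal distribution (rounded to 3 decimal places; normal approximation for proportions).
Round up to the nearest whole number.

Using z* for proportion z-interval (normal approximation).

For 95% confidence, z* = 1.96 (from standard normal table)

Sample size formula for proportion z-interval: n = z*²p̂(1-p̂)/E²

n = 1.96² × 0.71 × 0.29 / 0.068²
  = 3.8416 × 0.2059 / 0.004624
  = 171.0609

Round up to the nearest whole number: n = 172

172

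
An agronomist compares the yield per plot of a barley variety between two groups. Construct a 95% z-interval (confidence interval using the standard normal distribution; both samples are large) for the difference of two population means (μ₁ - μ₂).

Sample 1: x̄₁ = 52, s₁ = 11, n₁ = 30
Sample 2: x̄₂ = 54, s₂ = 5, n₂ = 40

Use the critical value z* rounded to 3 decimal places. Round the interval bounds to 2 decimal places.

Both samples are large (n₁ = 30 ≥ 30, n₂ = 40 ≥ 30), so a z-interval for the difference of means applies.

Point estimate: x̄₁ - x̄₂ = 52 - 54 = -2

Standard error: SE = √(s₁²/n₁ + s₂²/n₂)
= √(11²/30 + 5²/40)
= √(4.033333 + 0.625000)
= 2.158317

For 95% confidence, z* = 1.96 (from standard normal table)
Margin of error: E = z* × SE = 1.96 × 2.158317 = 4.2303

Z-interval: (x̄₁ - x̄₂) ± E = -2 ± 4.2303 = (-6.2303, 2.2303)

Rounded to 2 decimal places:

(-6.23, 2.23)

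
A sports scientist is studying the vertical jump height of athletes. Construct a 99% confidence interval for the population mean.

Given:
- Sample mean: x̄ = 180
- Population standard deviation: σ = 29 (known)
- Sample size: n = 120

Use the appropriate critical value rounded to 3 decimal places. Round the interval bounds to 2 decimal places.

The population standard deviation σ is known, so use a z-interval (standard normal critical value).

For 99% confidence, z* = 2.576 (from standard normal table)

Standard error: SE = σ/√n = 29/√120 = 2.647326

Margin of error: E = z* × SE = 2.576 × 2.647326 = 6.8195

Z-interval: x̄ ± E = 180 ± 6.8195 = (173.1805, 186.8195)

Rounded to 2 decimal places:

(173.18, 186.82)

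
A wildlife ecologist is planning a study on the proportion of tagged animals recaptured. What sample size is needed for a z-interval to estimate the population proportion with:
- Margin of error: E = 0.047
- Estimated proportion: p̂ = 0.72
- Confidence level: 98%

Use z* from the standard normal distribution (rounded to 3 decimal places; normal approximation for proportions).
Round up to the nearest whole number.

Using z* for proportion z-interval (normal approximation).

For 98% confidence, z* = 2.326 (from standard normal table)

Sample size formula for proportion z-interval: n = z*²p̂(1-p̂)/E²

n = 2.326² × 0.72 × 0.28 / 0.047²
  = 5.410276 × 0.2016 / 0.002209
  = 493.7581

Round up to the nearest whole number: n = 494

494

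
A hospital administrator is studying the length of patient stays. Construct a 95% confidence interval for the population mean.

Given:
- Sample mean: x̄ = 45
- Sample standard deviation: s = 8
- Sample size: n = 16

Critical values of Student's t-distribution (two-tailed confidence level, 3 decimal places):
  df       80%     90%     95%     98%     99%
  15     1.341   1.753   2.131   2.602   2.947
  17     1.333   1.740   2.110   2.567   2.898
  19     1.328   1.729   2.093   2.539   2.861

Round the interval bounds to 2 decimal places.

The population standard deviation σ is unknown (only the sample standard deviation s is given), so use a t-interval with df = n - 1 = 16 - 1 = 15.

For 95% confidence with df = 15, t* = 2.131 (from t-table)

Standard error: SE = s/√n = 8/√16 = 2.000000

Margin of error: E = t* × SE = 2.131 × 2.000000 = 4.2620

T-interval: x̄ ± E = 45 ± 4.2620 = (40.7380, 49.2620)

Rounded to 2 decimal places:

(40.74, 49.26)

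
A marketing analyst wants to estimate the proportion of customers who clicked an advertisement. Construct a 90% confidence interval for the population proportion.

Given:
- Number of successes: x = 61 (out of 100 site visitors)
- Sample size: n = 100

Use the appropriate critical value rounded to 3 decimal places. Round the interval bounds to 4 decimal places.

Sample proportion: p̂ = 61/100 = 0.610000

Check conditions for normal approximation:
  np̂ = 61 ≥ 10 ✓
  n(1-p̂) = 39 ≥ 10 ✓

The sample is large enough, so use a z-interval (normal approximation) for the proportion.

For 90% confidence, z* = 1.645 (from standard normal table)

Standard error: SE = √(p̂(1-p̂)/n) = √(0.610000×0.390000/100) = 0.04877499

Margin of error: E = z* × SE = 1.645 × 0.04877499 = 0.080235

Z-interval: p̂ ± E = 0.610000 ± 0.080235 = (0.529765, 0.690235)

Rounded to 4 decimal places:

(0.5298, 0.6902)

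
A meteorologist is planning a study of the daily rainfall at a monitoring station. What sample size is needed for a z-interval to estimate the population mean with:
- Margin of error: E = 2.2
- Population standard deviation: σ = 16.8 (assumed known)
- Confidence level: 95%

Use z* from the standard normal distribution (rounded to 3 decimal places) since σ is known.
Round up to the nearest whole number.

Using z* since population σ is known (z-interval formula).

For 95% confidence, z* = 1.96 (from standard normal table)

Sample size formula for z-interval: n = (z*σ/E)²

n = (1.96 × 16.8 / 2.2)²
  = (14.967273)²
  = 224.0193

Round up to the nearest whole number: n = 225

225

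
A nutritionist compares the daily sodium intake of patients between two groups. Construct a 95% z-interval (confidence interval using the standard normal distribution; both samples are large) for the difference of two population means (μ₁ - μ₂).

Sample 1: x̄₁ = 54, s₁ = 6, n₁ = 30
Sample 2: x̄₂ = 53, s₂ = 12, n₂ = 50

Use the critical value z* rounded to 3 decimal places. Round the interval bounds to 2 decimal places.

Both samples are large (n₁ = 30 ≥ 30, n₂ = 50 ≥ 30), so a z-interval for the difference of means applies.

Point estimate: x̄₁ - x̄₂ = 54 - 53 = 1

Standard error: SE = √(s₁²/n₁ + s₂²/n₂)
= √(6²/30 + 12²/50)
= √(1.200000 + 2.880000)
= 2.019901

For 95% confidence, z* = 1.96 (from standard normal table)
Margin of error: E = z* × SE = 1.96 × 2.019901 = 3.9590

Z-interval: (x̄₁ - x̄₂) ± E = 1 ± 3.9590 = (-2.9590, 4.9590)

Rounded to 2 decimal places:

(-2.96, 4.96)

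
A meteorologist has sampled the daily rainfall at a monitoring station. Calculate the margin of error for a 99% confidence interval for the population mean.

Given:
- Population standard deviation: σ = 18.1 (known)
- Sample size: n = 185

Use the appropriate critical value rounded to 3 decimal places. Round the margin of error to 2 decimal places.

The population standard deviation σ is known, so use the z-interval margin of error formula.

For 99% confidence, z* = 2.576 (from standard normal table)

Margin of error formula for z-interval: E = z* × σ/√n

E = 2.576 × 18.1/√185
  = 2.576 × 1.330738
  = 3.4280

Rounded to 2 decimal places:

3.43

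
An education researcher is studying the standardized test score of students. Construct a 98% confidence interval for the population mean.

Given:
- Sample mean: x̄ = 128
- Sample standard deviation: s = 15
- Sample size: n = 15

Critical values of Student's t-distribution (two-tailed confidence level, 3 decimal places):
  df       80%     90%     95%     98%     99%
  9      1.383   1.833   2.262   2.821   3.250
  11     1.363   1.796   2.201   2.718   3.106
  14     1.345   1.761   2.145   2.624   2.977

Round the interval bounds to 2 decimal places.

The population standard deviation σ is unknown (only the sample standard deviation s is given), so use a t-interval with df = n - 1 = 15 - 1 = 14.

For 98% confidence with df = 14, t* = 2.624 (from t-table)

Standard error: SE = s/√n = 15/√15 = 3.872983

Margin of error: E = t* × SE = 2.624 × 3.872983 = 10.1627

T-interval: x̄ ± E = 128 ± 10.1627 = (117.8373, 138.1627)

Rounded to 2 decimal places:

(117.84, 138.16)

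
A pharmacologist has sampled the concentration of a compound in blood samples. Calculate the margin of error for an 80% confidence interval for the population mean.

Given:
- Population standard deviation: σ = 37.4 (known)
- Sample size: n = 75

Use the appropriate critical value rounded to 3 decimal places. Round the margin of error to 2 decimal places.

The population standard deviation σ is known, so use the z-interval margin of error formula.

For 80% confidence, z* = 1.282 (from standard normal table)

Margin of error formula for z-interval: E = z* × σ/√n

E = 1.282 × 37.4/√75
  = 1.282 × 4.318580
  = 5.5364

Rounded to 2 decimal places:

5.54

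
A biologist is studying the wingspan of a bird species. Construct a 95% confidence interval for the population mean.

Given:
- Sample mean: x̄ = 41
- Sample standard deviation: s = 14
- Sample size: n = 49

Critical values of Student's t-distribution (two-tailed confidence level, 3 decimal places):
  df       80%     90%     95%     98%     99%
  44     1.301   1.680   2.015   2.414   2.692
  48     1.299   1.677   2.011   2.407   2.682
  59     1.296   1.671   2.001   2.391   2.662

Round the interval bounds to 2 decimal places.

The population standard deviation σ is unknown (only the sample standard deviation s is given), so use a t-interval with df = n - 1 = 49 - 1 = 48.

For 95% confidence with df = 48, t* = 2.011 (from t-table)

Standard error: SE = s/√n = 14/√49 = 2.000000

Margin of error: E = t* × SE = 2.011 × 2.000000 = 4.0220

T-interval: x̄ ± E = 41 ± 4.0220 = (36.9780, 45.0220)

Rounded to 2 decimal places:

(36.98, 45.02)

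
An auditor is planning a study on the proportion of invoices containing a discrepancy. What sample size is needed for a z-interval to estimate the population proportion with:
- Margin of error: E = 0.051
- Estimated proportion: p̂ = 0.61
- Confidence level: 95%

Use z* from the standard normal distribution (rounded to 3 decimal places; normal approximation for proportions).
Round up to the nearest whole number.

Using z* for proportion z-interval (normal approximation).

For 95% confidence, z* = 1.96 (from standard normal table)

Sample size formula for proportion z-interval: n = z*²p̂(1-p̂)/E²

n = 1.96² × 0.61 × 0.39 / 0.051²
  = 3.8416 × 0.2379 / 0.002601
  = 351.3713

Round up to the nearest whole number: n = 352

352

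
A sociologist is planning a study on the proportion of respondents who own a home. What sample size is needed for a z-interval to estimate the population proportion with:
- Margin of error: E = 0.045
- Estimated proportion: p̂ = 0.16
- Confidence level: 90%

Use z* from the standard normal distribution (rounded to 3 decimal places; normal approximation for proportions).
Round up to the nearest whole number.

Using z* for proportion z-interval (normal approximation).

For 90% confidence, z* = 1.645 (from standard normal table)

Sample size formula for proportion z-interval: n = z*²p̂(1-p̂)/E²

n = 1.645² × 0.16 × 0.84 / 0.045²
  = 2.706025 × 0.1344 / 0.002025
  = 179.5999

Round up to the nearest whole number: n = 180

180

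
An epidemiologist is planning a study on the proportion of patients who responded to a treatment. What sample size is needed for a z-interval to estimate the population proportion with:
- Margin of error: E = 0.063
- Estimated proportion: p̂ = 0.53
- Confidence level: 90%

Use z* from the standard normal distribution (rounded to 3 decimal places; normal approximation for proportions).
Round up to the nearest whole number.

Using z* for proportion z-interval (normal approximation).

For 90% confidence, z* = 1.645 (from standard normal table)

Sample size formula for proportion z-interval: n = z*²p̂(1-p̂)/E²

n = 1.645² × 0.53 × 0.47 / 0.063²
  = 2.706025 × 0.2491 / 0.003969
  = 169.8339

Round up to the nearest whole number: n = 170

170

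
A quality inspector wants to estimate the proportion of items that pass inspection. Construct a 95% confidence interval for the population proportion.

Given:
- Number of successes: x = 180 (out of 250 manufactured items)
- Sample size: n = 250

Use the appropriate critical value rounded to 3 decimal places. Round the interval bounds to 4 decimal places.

Sample proportion: p̂ = 180/250 = 0.720000

Check conditions for normal approximation:
  np̂ = 180 ≥ 10 ✓
  n(1-p̂) = 70 ≥ 10 ✓

The sample is large enough, so use a z-interval (normal approximation) for the proportion.

For 95% confidence, z* = 1.96 (from standard normal table)

Standard error: SE = √(p̂(1-p̂)/n) = √(0.720000×0.280000/250) = 0.02839718

Margin of error: E = z* × SE = 1.96 × 0.02839718 = 0.055658

Z-interval: p̂ ± E = 0.720000 ± 0.055658 = (0.664342, 0.775658)

Rounded to 4 decimal places:

(0.6643, 0.7757)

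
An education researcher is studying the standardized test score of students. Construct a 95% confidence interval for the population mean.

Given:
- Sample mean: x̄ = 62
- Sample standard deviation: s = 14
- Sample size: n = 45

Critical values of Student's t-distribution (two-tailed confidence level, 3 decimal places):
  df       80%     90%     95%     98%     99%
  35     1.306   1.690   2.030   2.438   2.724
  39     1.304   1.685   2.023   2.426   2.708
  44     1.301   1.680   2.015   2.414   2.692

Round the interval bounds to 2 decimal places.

The population standard deviation σ is unknown (only the sample standard deviation s is given), so use a t-interval with df = n - 1 = 45 - 1 = 44.

For 95% confidence with df = 44, t* = 2.015 (from t-table)

Standard error: SE = s/√n = 14/√45 = 2.086997

Margin of error: E = t* × SE = 2.015 × 2.086997 = 4.2053

T-interval: x̄ ± E = 62 ± 4.2053 = (57.7947, 66.2053)

Rounded to 2 decimal places:

(57.79, 66.21)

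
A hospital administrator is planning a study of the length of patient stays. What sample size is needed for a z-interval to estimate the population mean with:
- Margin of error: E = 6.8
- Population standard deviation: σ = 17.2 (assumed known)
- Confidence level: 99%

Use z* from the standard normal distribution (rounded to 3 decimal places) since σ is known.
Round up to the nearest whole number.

Using z* since population σ is known (z-interval formula).

For 99% confidence, z* = 2.576 (from standard normal table)

Sample size formula for z-interval: n = (z*σ/E)²

n = (2.576 × 17.2 / 6.8)²
  = (6.515765)²
  = 42.4552

Round up to the nearest whole number: n = 43

43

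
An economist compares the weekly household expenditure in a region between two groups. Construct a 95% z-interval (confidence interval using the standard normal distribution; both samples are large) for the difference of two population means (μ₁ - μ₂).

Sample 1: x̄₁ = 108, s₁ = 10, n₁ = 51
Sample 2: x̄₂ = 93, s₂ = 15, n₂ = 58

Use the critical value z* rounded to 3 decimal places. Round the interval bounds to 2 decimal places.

Both samples are large (n₁ = 51 ≥ 30, n₂ = 58 ≥ 30), so a z-interval for the difference of means applies.

Point estimate: x̄₁ - x̄₂ = 108 - 93 = 15

Standard error: SE = √(s₁²/n₁ + s₂²/n₂)
= √(10²/51 + 15²/58)
= √(1.960784 + 3.879310)
= 2.416629

For 95% confidence, z* = 1.96 (from standard normal table)
Margin of error: E = z* × SE = 1.96 × 2.416629 = 4.7366

Z-interval: (x̄₁ - x̄₂) ± E = 15 ± 4.7366 = (10.2634, 19.7366)

Rounded to 2 decimal places:

(10.26, 19.74)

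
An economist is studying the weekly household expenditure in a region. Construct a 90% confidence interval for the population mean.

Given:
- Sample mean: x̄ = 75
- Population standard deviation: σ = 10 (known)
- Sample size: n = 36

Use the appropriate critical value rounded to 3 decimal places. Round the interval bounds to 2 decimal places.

The population standard deviation σ is known, so use a z-interval (standard normal critical value).

For 90% confidence, z* = 1.645 (from standard normal table)

Standard error: SE = σ/√n = 10/√36 = 1.666667

Margin of error: E = z* × SE = 1.645 × 1.666667 = 2.7417

Z-interval: x̄ ± E = 75 ± 2.7417 = (72.2583, 77.7417)

Rounded to 2 decimal places:

(72.26, 77.74)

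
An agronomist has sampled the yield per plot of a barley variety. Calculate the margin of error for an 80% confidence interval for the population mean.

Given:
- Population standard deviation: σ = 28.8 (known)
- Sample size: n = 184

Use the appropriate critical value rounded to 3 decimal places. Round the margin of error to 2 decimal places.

The population standard deviation σ is known, so use the z-interval margin of error formula.

For 80% confidence, z* = 1.282 (from standard normal table)

Margin of error formula for z-interval: E = z* × σ/√n

E = 1.282 × 28.8/√184
  = 1.282 × 2.123164
  = 2.7219

Rounded to 2 decimal places:

2.72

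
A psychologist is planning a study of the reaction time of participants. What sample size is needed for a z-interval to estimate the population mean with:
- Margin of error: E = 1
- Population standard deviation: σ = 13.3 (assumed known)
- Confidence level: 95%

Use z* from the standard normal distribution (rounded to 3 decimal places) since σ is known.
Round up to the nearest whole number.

Using z* since population σ is known (z-interval formula).

For 95% confidence, z* = 1.96 (from standard normal table)

Sample size formula for z-interval: n = (z*σ/E)²

n = (1.96 × 13.3 / 1)²
  = (26.068000)²
  = 679.5406

Round up to the nearest whole number: n = 680

680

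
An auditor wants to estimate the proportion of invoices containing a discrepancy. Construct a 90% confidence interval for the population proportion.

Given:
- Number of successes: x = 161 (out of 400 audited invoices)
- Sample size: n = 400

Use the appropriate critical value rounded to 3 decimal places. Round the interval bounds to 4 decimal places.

Sample proportion: p̂ = 161/400 = 0.402500

Check conditions for normal approximation:
  np̂ = 161 ≥ 10 ✓
  n(1-p̂) = 239 ≥ 10 ✓

The sample is large enough, so use a z-interval (normal approximation) for the proportion.

For 90% confidence, z* = 1.645 (from standard normal table)

Standard error: SE = √(p̂(1-p̂)/n) = √(0.402500×0.597500/400) = 0.02452008

Margin of error: E = z* × SE = 1.645 × 0.02452008 = 0.040336

Z-interval: p̂ ± E = 0.402500 ± 0.040336 = (0.362164, 0.442836)

Rounded to 4 decimal places:

(0.3622, 0.4428)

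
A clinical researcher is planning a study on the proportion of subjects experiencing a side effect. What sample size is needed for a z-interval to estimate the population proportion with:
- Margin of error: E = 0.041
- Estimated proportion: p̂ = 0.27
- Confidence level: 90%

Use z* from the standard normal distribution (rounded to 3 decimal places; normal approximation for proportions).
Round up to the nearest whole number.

Using z* for proportion z-interval (normal approximation).

For 90% confidence, z* = 1.645 (from standard normal table)

Sample size formula for proportion z-interval: n = z*²p̂(1-p̂)/E²

n = 1.645² × 0.27 × 0.73 / 0.041²
  = 2.706025 × 0.1971 / 0.001681
  = 317.2859

Round up to the nearest whole number: n = 318

318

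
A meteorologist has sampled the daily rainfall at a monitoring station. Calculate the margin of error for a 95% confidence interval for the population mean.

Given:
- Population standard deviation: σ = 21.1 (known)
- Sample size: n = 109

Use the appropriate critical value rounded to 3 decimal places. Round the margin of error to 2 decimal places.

The population standard deviation σ is known, so use the z-interval margin of error formula.

For 95% confidence, z* = 1.96 (from standard normal table)

Margin of error formula for z-interval: E = z* × σ/√n

E = 1.96 × 21.1/√109
  = 1.96 × 2.021013
  = 3.9612

Rounded to 2 decimal places:

3.96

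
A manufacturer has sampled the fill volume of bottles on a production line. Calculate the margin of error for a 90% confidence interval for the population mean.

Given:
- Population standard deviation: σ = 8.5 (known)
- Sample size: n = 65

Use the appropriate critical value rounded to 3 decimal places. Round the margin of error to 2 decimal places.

The population standard deviation σ is known, so use the z-interval margin of error formula.

For 90% confidence, z* = 1.645 (from standard normal table)

Margin of error formula for z-interval: E = z* × σ/√n

E = 1.645 × 8.5/√65
  = 1.645 × 1.054295
  = 1.7343

Rounded to 2 decimal places:

1.73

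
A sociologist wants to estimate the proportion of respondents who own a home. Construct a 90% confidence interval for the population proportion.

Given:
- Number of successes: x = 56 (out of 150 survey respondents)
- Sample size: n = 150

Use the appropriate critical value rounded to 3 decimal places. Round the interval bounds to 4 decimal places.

Sample proportion: p̂ = 56/150 = 0.373333

Check conditions for normal approximation:
  np̂ = 56 ≥ 10 ✓
  n(1-p̂) = 94 ≥ 10 ✓

The sample is large enough, so use a z-interval (normal approximation) for the proportion.

For 90% confidence, z* = 1.645 (from standard normal table)

Standard error: SE = √(p̂(1-p̂)/n) = √(0.373333×0.626667/150) = 0.03949308

Margin of error: E = z* × SE = 1.645 × 0.03949308 = 0.064966

Z-interval: p̂ ± E = 0.373333 ± 0.064966 = (0.308367, 0.438299)

Rounded to 4 decimal places:

(0.3084, 0.4383)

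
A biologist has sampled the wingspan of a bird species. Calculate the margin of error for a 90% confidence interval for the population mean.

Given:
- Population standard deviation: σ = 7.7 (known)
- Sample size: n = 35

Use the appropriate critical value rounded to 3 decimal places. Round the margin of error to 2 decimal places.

The population standard deviation σ is known, so use the z-interval margin of error formula.

For 90% confidence, z* = 1.645 (from standard normal table)

Margin of error formula for z-interval: E = z* × σ/√n

E = 1.645 × 7.7/√35
  = 1.645 × 1.301538
  = 2.1410

Rounded to 2 decimal places:

2.14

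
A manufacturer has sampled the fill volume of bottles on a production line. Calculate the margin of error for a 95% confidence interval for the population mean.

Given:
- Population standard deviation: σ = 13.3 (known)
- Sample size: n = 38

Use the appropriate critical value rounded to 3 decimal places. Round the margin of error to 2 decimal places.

The population standard deviation σ is known, so use the z-interval margin of error formula.

For 95% confidence, z* = 1.96 (from standard normal table)

Margin of error formula for z-interval: E = z* × σ/√n

E = 1.96 × 13.3/√38
  = 1.96 × 2.157545
  = 4.2288

Rounded to 2 decimal places:

4.23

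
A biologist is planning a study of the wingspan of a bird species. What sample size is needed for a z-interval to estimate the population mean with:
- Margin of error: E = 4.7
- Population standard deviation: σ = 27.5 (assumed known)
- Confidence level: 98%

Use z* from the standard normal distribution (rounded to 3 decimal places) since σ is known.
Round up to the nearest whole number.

Using z* since population σ is known (z-interval formula).

For 98% confidence, z* = 2.326 (from standard normal table)

Sample size formula for z-interval: n = (z*σ/E)²

n = (2.326 × 27.5 / 4.7)²
  = (13.609574)²
  = 185.2205

Round up to the nearest whole number: n = 186

186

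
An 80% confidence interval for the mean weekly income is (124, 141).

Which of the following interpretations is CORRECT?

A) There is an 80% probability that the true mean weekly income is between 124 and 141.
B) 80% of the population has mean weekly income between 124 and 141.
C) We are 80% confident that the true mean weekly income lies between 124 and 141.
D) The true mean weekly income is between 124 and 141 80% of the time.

A confidence interval represents our confidence in the procedure, not a probability statement about the parameter.

Key concept: If we repeated this sampling process many times and computed an 80% CI each time, about 80% of those intervals would contain the true population parameter.

For this specific interval (124, 141):
- Midpoint (point estimate): 132.5
- Margin of error: 8.5

The correct interpretation is the one stating confidence that the true parameter lies in the interval — option C.

C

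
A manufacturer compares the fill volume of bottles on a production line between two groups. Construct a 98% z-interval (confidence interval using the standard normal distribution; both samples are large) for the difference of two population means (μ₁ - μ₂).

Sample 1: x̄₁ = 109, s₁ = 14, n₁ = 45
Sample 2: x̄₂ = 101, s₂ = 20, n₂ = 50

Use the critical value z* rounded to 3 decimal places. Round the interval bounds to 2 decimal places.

Both samples are large (n₁ = 45 ≥ 30, n₂ = 50 ≥ 30), so a z-interval for the difference of means applies.

Point estimate: x̄₁ - x̄₂ = 109 - 101 = 8

Standard error: SE = √(s₁²/n₁ + s₂²/n₂)
= √(14²/45 + 20²/50)
= √(4.355556 + 8.000000)
= 3.515047

For 98% confidence, z* = 2.326 (from standard normal table)
Margin of error: E = z* × SE = 2.326 × 3.515047 = 8.1760

Z-interval: (x̄₁ - x̄₂) ± E = 8 ± 8.1760 = (-0.1760, 16.1760)

Rounded to 2 decimal places:

(-0.18, 16.18)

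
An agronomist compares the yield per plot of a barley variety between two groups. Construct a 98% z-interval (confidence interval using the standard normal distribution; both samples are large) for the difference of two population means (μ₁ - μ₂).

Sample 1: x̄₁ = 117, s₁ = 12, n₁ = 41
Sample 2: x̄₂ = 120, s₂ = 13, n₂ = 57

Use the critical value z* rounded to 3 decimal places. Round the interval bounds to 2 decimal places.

Both samples are large (n₁ = 41 ≥ 30, n₂ = 57 ≥ 30), so a z-interval for the difference of means applies.

Point estimate: x̄₁ - x̄₂ = 117 - 120 = -3

Standard error: SE = √(s₁²/n₁ + s₂²/n₂)
= √(12²/41 + 13²/57)
= √(3.512195 + 2.964912)
= 2.545016

For 98% confidence, z* = 2.326 (from standard normal table)
Margin of error: E = z* × SE = 2.326 × 2.545016 = 5.9197

Z-interval: (x̄₁ - x̄₂) ± E = -3 ± 5.9197 = (-8.9197, 2.9197)

Rounded to 2 decimal places:

(-8.92, 2.92)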